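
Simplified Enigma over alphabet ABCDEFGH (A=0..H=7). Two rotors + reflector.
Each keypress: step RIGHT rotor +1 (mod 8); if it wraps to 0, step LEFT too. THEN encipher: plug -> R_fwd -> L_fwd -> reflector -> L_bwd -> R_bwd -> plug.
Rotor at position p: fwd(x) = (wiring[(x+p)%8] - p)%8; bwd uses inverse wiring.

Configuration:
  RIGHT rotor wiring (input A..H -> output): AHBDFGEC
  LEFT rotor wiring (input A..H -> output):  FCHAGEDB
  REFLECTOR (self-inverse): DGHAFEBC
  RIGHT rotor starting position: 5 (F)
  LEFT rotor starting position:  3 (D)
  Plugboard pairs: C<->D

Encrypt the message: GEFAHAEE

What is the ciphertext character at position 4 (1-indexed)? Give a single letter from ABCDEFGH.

Char 1 ('G'): step: R->6, L=3; G->plug->G->R->H->L->E->refl->F->L'->A->R'->H->plug->H
Char 2 ('E'): step: R->7, L=3; E->plug->E->R->E->L->G->refl->B->L'->C->R'->D->plug->C
Char 3 ('F'): step: R->0, L->4 (L advanced); F->plug->F->R->G->L->D->refl->A->L'->B->R'->C->plug->D
Char 4 ('A'): step: R->1, L=4; A->plug->A->R->G->L->D->refl->A->L'->B->R'->G->plug->G

G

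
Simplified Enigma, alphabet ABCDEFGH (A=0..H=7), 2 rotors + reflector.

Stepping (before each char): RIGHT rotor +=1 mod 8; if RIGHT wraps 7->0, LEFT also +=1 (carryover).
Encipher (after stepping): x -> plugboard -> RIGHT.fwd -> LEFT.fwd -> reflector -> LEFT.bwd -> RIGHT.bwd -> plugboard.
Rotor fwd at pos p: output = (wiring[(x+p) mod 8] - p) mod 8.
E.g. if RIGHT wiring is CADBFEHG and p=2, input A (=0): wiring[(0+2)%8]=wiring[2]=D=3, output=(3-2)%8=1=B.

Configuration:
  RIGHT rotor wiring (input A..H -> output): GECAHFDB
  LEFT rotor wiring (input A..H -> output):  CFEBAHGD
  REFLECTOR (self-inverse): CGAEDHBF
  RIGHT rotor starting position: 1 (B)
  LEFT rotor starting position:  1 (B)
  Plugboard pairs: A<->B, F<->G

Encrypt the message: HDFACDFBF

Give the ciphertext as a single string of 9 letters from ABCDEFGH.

Char 1 ('H'): step: R->2, L=1; H->plug->H->R->C->L->A->refl->C->L'->G->R'->B->plug->A
Char 2 ('D'): step: R->3, L=1; D->plug->D->R->A->L->E->refl->D->L'->B->R'->G->plug->F
Char 3 ('F'): step: R->4, L=1; F->plug->G->R->G->L->C->refl->A->L'->C->R'->E->plug->E
Char 4 ('A'): step: R->5, L=1; A->plug->B->R->G->L->C->refl->A->L'->C->R'->H->plug->H
Char 5 ('C'): step: R->6, L=1; C->plug->C->R->A->L->E->refl->D->L'->B->R'->G->plug->F
Char 6 ('D'): step: R->7, L=1; D->plug->D->R->D->L->H->refl->F->L'->F->R'->C->plug->C
Char 7 ('F'): step: R->0, L->2 (L advanced); F->plug->G->R->D->L->F->refl->H->L'->B->R'->H->plug->H
Char 8 ('B'): step: R->1, L=2; B->plug->A->R->D->L->F->refl->H->L'->B->R'->B->plug->A
Char 9 ('F'): step: R->2, L=2; F->plug->G->R->E->L->E->refl->D->L'->H->R'->F->plug->G

Answer: AFEHFCHAG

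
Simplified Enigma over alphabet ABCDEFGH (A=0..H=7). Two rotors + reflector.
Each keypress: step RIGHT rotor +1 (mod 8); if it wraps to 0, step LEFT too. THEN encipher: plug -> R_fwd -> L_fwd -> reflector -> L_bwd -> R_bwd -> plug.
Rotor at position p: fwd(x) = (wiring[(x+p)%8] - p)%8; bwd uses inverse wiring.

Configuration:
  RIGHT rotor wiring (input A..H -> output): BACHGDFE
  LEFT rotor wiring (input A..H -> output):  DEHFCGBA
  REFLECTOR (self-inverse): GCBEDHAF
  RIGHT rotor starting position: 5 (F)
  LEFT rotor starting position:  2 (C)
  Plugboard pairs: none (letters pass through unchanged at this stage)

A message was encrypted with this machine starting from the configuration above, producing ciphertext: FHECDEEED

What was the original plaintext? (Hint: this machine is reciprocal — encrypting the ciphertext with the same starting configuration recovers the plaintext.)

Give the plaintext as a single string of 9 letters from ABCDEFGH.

Char 1 ('F'): step: R->6, L=2; F->plug->F->R->B->L->D->refl->E->L'->D->R'->C->plug->C
Char 2 ('H'): step: R->7, L=2; H->plug->H->R->G->L->B->refl->C->L'->H->R'->F->plug->F
Char 3 ('E'): step: R->0, L->3 (L advanced); E->plug->E->R->G->L->B->refl->C->L'->A->R'->B->plug->B
Char 4 ('C'): step: R->1, L=3; C->plug->C->R->G->L->B->refl->C->L'->A->R'->H->plug->H
Char 5 ('D'): step: R->2, L=3; D->plug->D->R->B->L->H->refl->F->L'->E->R'->C->plug->C
Char 6 ('E'): step: R->3, L=3; E->plug->E->R->B->L->H->refl->F->L'->E->R'->A->plug->A
Char 7 ('E'): step: R->4, L=3; E->plug->E->R->F->L->A->refl->G->L'->D->R'->H->plug->H
Char 8 ('E'): step: R->5, L=3; E->plug->E->R->D->L->G->refl->A->L'->F->R'->F->plug->F
Char 9 ('D'): step: R->6, L=3; D->plug->D->R->C->L->D->refl->E->L'->H->R'->A->plug->A

Answer: CFBHCAHFA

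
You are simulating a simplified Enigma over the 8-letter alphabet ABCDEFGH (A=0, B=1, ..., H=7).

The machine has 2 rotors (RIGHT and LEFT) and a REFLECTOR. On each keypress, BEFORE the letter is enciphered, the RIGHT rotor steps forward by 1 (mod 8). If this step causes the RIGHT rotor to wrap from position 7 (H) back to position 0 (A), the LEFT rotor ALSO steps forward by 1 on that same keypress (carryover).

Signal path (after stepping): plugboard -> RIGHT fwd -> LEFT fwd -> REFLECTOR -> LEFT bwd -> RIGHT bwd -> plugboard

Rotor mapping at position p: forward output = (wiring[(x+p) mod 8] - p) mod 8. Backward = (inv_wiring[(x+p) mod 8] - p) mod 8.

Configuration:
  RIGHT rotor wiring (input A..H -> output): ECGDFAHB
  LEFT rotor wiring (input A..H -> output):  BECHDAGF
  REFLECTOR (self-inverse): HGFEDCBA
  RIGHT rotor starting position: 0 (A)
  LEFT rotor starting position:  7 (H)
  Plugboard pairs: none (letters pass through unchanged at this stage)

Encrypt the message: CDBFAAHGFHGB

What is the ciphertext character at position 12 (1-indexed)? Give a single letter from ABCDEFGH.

Char 1 ('C'): step: R->1, L=7; C->plug->C->R->C->L->F->refl->C->L'->B->R'->A->plug->A
Char 2 ('D'): step: R->2, L=7; D->plug->D->R->G->L->B->refl->G->L'->A->R'->H->plug->H
Char 3 ('B'): step: R->3, L=7; B->plug->B->R->C->L->F->refl->C->L'->B->R'->F->plug->F
Char 4 ('F'): step: R->4, L=7; F->plug->F->R->G->L->B->refl->G->L'->A->R'->E->plug->E
Char 5 ('A'): step: R->5, L=7; A->plug->A->R->D->L->D->refl->E->L'->F->R'->E->plug->E
Char 6 ('A'): step: R->6, L=7; A->plug->A->R->B->L->C->refl->F->L'->C->R'->H->plug->H
Char 7 ('H'): step: R->7, L=7; H->plug->H->R->A->L->G->refl->B->L'->G->R'->F->plug->F
Char 8 ('G'): step: R->0, L->0 (L advanced); G->plug->G->R->H->L->F->refl->C->L'->C->R'->B->plug->B
Char 9 ('F'): step: R->1, L=0; F->plug->F->R->G->L->G->refl->B->L'->A->R'->G->plug->G
Char 10 ('H'): step: R->2, L=0; H->plug->H->R->A->L->B->refl->G->L'->G->R'->D->plug->D
Char 11 ('G'): step: R->3, L=0; G->plug->G->R->H->L->F->refl->C->L'->C->R'->B->plug->B
Char 12 ('B'): step: R->4, L=0; B->plug->B->R->E->L->D->refl->E->L'->B->R'->A->plug->A

A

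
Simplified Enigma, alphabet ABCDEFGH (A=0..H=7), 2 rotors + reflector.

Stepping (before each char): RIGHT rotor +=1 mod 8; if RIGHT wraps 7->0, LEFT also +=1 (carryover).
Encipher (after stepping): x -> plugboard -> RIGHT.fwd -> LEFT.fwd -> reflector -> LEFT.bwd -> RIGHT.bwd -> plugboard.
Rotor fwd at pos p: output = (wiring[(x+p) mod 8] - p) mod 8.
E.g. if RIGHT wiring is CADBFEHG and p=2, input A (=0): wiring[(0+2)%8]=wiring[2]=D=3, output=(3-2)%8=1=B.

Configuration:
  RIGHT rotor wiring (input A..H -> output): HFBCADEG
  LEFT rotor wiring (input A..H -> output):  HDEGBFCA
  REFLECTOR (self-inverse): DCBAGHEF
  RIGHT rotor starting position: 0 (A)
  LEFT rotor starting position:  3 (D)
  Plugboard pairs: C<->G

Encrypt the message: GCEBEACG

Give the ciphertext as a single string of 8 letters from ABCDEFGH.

Answer: CDFDABEA

Derivation:
Char 1 ('G'): step: R->1, L=3; G->plug->C->R->B->L->G->refl->E->L'->F->R'->G->plug->C
Char 2 ('C'): step: R->2, L=3; C->plug->G->R->F->L->E->refl->G->L'->B->R'->D->plug->D
Char 3 ('E'): step: R->3, L=3; E->plug->E->R->D->L->H->refl->F->L'->E->R'->F->plug->F
Char 4 ('B'): step: R->4, L=3; B->plug->B->R->H->L->B->refl->C->L'->C->R'->D->plug->D
Char 5 ('E'): step: R->5, L=3; E->plug->E->R->A->L->D->refl->A->L'->G->R'->A->plug->A
Char 6 ('A'): step: R->6, L=3; A->plug->A->R->G->L->A->refl->D->L'->A->R'->B->plug->B
Char 7 ('C'): step: R->7, L=3; C->plug->G->R->E->L->F->refl->H->L'->D->R'->E->plug->E
Char 8 ('G'): step: R->0, L->4 (L advanced); G->plug->C->R->B->L->B->refl->C->L'->H->R'->A->plug->A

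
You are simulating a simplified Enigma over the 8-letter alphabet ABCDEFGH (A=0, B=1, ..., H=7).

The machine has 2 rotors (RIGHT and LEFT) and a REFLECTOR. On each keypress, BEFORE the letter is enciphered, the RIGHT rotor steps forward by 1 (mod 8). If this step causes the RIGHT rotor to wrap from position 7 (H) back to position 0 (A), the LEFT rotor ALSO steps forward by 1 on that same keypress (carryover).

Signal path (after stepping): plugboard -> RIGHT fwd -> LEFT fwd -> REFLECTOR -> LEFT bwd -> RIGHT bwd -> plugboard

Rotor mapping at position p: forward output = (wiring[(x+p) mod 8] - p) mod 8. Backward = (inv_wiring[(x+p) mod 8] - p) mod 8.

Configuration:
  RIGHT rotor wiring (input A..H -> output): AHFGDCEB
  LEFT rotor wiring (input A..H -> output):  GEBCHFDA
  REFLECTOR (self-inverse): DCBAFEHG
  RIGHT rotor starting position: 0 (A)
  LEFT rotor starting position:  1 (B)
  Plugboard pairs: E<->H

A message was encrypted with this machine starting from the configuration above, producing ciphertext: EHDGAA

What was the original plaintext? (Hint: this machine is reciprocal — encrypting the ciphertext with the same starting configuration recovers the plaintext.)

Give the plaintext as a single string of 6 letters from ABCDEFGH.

Answer: BEBCHB

Derivation:
Char 1 ('E'): step: R->1, L=1; E->plug->H->R->H->L->F->refl->E->L'->E->R'->B->plug->B
Char 2 ('H'): step: R->2, L=1; H->plug->E->R->C->L->B->refl->C->L'->F->R'->H->plug->E
Char 3 ('D'): step: R->3, L=1; D->plug->D->R->B->L->A->refl->D->L'->A->R'->B->plug->B
Char 4 ('G'): step: R->4, L=1; G->plug->G->R->B->L->A->refl->D->L'->A->R'->C->plug->C
Char 5 ('A'): step: R->5, L=1; A->plug->A->R->F->L->C->refl->B->L'->C->R'->E->plug->H
Char 6 ('A'): step: R->6, L=1; A->plug->A->R->G->L->H->refl->G->L'->D->R'->B->plug->B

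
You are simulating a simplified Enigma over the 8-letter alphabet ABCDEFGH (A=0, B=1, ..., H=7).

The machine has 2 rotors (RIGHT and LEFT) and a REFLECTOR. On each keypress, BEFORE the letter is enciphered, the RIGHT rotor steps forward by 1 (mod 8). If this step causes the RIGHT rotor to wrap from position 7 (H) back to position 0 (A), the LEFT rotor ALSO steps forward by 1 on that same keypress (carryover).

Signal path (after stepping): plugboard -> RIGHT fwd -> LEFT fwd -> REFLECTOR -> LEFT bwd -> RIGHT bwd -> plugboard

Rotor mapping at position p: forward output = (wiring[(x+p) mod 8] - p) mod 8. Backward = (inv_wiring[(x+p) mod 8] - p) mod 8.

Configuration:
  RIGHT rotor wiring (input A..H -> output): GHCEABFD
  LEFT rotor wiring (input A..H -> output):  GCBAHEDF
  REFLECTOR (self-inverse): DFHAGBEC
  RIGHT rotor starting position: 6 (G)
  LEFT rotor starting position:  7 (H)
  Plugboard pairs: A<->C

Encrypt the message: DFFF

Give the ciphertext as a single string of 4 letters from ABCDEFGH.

Answer: FDBG

Derivation:
Char 1 ('D'): step: R->7, L=7; D->plug->D->R->D->L->C->refl->H->L'->B->R'->F->plug->F
Char 2 ('F'): step: R->0, L->0 (L advanced); F->plug->F->R->B->L->C->refl->H->L'->E->R'->D->plug->D
Char 3 ('F'): step: R->1, L=0; F->plug->F->R->E->L->H->refl->C->L'->B->R'->B->plug->B
Char 4 ('F'): step: R->2, L=0; F->plug->F->R->B->L->C->refl->H->L'->E->R'->G->plug->G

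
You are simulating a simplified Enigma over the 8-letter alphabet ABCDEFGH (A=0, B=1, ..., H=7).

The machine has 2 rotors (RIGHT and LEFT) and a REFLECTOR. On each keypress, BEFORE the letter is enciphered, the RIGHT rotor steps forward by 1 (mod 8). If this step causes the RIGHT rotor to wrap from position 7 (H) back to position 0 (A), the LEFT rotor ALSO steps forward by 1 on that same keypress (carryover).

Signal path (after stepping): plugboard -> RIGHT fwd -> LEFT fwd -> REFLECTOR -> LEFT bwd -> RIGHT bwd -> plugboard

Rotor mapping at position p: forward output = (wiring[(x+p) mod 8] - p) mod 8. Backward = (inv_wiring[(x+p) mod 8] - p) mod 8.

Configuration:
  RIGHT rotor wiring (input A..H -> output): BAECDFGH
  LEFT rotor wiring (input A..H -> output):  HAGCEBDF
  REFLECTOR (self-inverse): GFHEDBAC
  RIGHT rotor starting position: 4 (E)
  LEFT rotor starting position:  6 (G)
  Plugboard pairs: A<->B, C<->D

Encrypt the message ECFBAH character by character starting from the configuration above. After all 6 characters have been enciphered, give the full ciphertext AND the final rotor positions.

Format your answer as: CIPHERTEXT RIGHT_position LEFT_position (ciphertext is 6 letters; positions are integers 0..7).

Char 1 ('E'): step: R->5, L=6; E->plug->E->R->D->L->C->refl->H->L'->B->R'->B->plug->A
Char 2 ('C'): step: R->6, L=6; C->plug->D->R->C->L->B->refl->F->L'->A->R'->A->plug->B
Char 3 ('F'): step: R->7, L=6; F->plug->F->R->E->L->A->refl->G->L'->G->R'->G->plug->G
Char 4 ('B'): step: R->0, L->7 (L advanced); B->plug->A->R->B->L->A->refl->G->L'->A->R'->B->plug->A
Char 5 ('A'): step: R->1, L=7; A->plug->B->R->D->L->H->refl->C->L'->G->R'->G->plug->G
Char 6 ('H'): step: R->2, L=7; H->plug->H->R->G->L->C->refl->H->L'->D->R'->D->plug->C
Final: ciphertext=ABGAGC, RIGHT=2, LEFT=7

Answer: ABGAGC 2 7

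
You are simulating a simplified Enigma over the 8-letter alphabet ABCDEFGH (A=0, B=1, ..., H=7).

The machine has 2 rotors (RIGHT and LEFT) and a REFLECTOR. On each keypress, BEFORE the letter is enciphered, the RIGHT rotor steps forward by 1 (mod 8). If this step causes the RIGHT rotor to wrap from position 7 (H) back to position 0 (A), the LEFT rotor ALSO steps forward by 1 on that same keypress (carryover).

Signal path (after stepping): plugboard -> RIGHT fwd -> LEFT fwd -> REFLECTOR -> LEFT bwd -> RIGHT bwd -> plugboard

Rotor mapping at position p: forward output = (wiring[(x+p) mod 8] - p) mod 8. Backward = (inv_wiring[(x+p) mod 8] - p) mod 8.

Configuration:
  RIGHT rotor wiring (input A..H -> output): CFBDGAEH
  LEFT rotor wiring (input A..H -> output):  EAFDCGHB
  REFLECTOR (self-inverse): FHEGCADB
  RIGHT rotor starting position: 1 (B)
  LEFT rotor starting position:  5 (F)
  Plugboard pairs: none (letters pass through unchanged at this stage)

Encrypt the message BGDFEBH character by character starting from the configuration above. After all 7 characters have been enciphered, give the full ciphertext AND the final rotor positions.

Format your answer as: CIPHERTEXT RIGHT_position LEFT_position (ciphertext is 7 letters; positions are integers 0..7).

Char 1 ('B'): step: R->2, L=5; B->plug->B->R->B->L->C->refl->E->L'->C->R'->E->plug->E
Char 2 ('G'): step: R->3, L=5; G->plug->G->R->C->L->E->refl->C->L'->B->R'->D->plug->D
Char 3 ('D'): step: R->4, L=5; D->plug->D->R->D->L->H->refl->B->L'->A->R'->C->plug->C
Char 4 ('F'): step: R->5, L=5; F->plug->F->R->E->L->D->refl->G->L'->G->R'->G->plug->G
Char 5 ('E'): step: R->6, L=5; E->plug->E->R->D->L->H->refl->B->L'->A->R'->G->plug->G
Char 6 ('B'): step: R->7, L=5; B->plug->B->R->D->L->H->refl->B->L'->A->R'->A->plug->A
Char 7 ('H'): step: R->0, L->6 (L advanced); H->plug->H->R->H->L->A->refl->F->L'->F->R'->B->plug->B
Final: ciphertext=EDCGGAB, RIGHT=0, LEFT=6

Answer: EDCGGAB 0 6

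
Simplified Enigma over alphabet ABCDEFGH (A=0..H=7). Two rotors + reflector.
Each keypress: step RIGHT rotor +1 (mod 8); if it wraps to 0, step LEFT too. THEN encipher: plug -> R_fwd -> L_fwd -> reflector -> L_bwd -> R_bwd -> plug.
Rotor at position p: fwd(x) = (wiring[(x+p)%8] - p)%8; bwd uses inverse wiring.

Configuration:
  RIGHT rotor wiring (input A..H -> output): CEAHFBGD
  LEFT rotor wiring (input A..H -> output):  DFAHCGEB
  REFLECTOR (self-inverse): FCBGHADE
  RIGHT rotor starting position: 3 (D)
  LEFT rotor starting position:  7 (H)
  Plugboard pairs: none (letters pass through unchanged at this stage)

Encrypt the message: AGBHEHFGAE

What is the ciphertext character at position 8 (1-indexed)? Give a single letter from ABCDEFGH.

Char 1 ('A'): step: R->4, L=7; A->plug->A->R->B->L->E->refl->H->L'->G->R'->E->plug->E
Char 2 ('G'): step: R->5, L=7; G->plug->G->R->C->L->G->refl->D->L'->F->R'->D->plug->D
Char 3 ('B'): step: R->6, L=7; B->plug->B->R->F->L->D->refl->G->L'->C->R'->E->plug->E
Char 4 ('H'): step: R->7, L=7; H->plug->H->R->H->L->F->refl->A->L'->E->R'->A->plug->A
Char 5 ('E'): step: R->0, L->0 (L advanced); E->plug->E->R->F->L->G->refl->D->L'->A->R'->C->plug->C
Char 6 ('H'): step: R->1, L=0; H->plug->H->R->B->L->F->refl->A->L'->C->R'->G->plug->G
Char 7 ('F'): step: R->2, L=0; F->plug->F->R->B->L->F->refl->A->L'->C->R'->H->plug->H
Char 8 ('G'): step: R->3, L=0; G->plug->G->R->B->L->F->refl->A->L'->C->R'->B->plug->B

B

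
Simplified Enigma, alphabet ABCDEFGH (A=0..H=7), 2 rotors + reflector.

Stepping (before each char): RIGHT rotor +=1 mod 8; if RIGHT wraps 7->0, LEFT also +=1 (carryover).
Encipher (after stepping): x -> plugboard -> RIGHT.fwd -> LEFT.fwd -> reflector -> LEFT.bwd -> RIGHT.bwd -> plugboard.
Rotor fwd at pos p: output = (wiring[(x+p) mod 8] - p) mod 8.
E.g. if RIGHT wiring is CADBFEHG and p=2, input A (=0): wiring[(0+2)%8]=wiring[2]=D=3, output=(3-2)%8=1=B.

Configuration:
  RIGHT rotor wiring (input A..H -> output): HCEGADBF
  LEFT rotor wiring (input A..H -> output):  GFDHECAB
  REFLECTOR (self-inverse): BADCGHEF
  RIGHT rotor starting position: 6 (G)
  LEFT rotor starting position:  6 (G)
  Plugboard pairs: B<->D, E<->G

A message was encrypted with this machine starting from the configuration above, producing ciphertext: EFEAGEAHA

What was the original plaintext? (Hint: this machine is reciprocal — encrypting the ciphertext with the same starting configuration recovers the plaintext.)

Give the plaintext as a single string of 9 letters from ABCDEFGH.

Char 1 ('E'): step: R->7, L=6; E->plug->G->R->E->L->F->refl->H->L'->D->R'->C->plug->C
Char 2 ('F'): step: R->0, L->7 (L advanced); F->plug->F->R->D->L->E->refl->G->L'->C->R'->B->plug->D
Char 3 ('E'): step: R->1, L=7; E->plug->G->R->E->L->A->refl->B->L'->H->R'->D->plug->B
Char 4 ('A'): step: R->2, L=7; A->plug->A->R->C->L->G->refl->E->L'->D->R'->F->plug->F
Char 5 ('G'): step: R->3, L=7; G->plug->E->R->C->L->G->refl->E->L'->D->R'->A->plug->A
Char 6 ('E'): step: R->4, L=7; E->plug->G->R->A->L->C->refl->D->L'->G->R'->F->plug->F
Char 7 ('A'): step: R->5, L=7; A->plug->A->R->G->L->D->refl->C->L'->A->R'->C->plug->C
Char 8 ('H'): step: R->6, L=7; H->plug->H->R->F->L->F->refl->H->L'->B->R'->C->plug->C
Char 9 ('A'): step: R->7, L=7; A->plug->A->R->G->L->D->refl->C->L'->A->R'->B->plug->D

Answer: CDBFAFCCD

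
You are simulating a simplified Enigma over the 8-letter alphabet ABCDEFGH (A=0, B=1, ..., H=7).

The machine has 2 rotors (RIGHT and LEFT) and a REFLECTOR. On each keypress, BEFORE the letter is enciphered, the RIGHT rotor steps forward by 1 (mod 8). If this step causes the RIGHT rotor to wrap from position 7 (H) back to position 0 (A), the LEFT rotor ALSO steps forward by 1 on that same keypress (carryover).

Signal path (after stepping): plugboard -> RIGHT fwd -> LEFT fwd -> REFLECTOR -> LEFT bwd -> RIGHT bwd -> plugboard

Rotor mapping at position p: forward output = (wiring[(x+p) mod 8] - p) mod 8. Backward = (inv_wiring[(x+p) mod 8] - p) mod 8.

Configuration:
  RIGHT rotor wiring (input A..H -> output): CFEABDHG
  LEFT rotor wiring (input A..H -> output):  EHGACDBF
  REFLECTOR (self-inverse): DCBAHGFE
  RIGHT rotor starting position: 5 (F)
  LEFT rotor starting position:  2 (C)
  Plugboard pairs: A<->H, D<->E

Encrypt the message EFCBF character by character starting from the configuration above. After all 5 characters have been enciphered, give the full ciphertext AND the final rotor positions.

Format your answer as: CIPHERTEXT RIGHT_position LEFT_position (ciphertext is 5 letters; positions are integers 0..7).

Char 1 ('E'): step: R->6, L=2; E->plug->D->R->H->L->F->refl->G->L'->B->R'->A->plug->H
Char 2 ('F'): step: R->7, L=2; F->plug->F->R->C->L->A->refl->D->L'->F->R'->D->plug->E
Char 3 ('C'): step: R->0, L->3 (L advanced); C->plug->C->R->E->L->C->refl->B->L'->F->R'->B->plug->B
Char 4 ('B'): step: R->1, L=3; B->plug->B->R->D->L->G->refl->F->L'->A->R'->D->plug->E
Char 5 ('F'): step: R->2, L=3; F->plug->F->R->E->L->C->refl->B->L'->F->R'->E->plug->D
Final: ciphertext=HEBED, RIGHT=2, LEFT=3

Answer: HEBED 2 3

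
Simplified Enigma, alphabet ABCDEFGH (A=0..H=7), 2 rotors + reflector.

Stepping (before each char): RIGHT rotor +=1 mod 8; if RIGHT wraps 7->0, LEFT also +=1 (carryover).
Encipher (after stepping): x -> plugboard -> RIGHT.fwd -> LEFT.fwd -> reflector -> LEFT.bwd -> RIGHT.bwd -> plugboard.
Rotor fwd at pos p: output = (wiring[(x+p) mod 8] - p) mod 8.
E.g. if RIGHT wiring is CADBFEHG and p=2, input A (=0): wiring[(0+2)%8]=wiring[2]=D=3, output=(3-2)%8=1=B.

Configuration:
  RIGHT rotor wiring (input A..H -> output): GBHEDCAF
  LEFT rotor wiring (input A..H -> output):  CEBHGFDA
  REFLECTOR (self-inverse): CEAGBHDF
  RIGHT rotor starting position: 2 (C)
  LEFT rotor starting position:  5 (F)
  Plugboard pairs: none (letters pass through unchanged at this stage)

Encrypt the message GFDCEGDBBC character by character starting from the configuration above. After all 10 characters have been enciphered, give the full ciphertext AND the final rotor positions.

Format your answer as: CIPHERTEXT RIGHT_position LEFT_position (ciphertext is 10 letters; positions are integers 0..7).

Char 1 ('G'): step: R->3, L=5; G->plug->G->R->G->L->C->refl->A->L'->A->R'->B->plug->B
Char 2 ('F'): step: R->4, L=5; F->plug->F->R->F->L->E->refl->B->L'->H->R'->A->plug->A
Char 3 ('D'): step: R->5, L=5; D->plug->D->R->B->L->G->refl->D->L'->C->R'->F->plug->F
Char 4 ('C'): step: R->6, L=5; C->plug->C->R->A->L->A->refl->C->L'->G->R'->F->plug->F
Char 5 ('E'): step: R->7, L=5; E->plug->E->R->F->L->E->refl->B->L'->H->R'->B->plug->B
Char 6 ('G'): step: R->0, L->6 (L advanced); G->plug->G->R->A->L->F->refl->H->L'->H->R'->C->plug->C
Char 7 ('D'): step: R->1, L=6; D->plug->D->R->C->L->E->refl->B->L'->F->R'->H->plug->H
Char 8 ('B'): step: R->2, L=6; B->plug->B->R->C->L->E->refl->B->L'->F->R'->A->plug->A
Char 9 ('B'): step: R->3, L=6; B->plug->B->R->A->L->F->refl->H->L'->H->R'->C->plug->C
Char 10 ('C'): step: R->4, L=6; C->plug->C->R->E->L->D->refl->G->L'->D->R'->G->plug->G
Final: ciphertext=BAFFBCHACG, RIGHT=4, LEFT=6

Answer: BAFFBCHACG 4 6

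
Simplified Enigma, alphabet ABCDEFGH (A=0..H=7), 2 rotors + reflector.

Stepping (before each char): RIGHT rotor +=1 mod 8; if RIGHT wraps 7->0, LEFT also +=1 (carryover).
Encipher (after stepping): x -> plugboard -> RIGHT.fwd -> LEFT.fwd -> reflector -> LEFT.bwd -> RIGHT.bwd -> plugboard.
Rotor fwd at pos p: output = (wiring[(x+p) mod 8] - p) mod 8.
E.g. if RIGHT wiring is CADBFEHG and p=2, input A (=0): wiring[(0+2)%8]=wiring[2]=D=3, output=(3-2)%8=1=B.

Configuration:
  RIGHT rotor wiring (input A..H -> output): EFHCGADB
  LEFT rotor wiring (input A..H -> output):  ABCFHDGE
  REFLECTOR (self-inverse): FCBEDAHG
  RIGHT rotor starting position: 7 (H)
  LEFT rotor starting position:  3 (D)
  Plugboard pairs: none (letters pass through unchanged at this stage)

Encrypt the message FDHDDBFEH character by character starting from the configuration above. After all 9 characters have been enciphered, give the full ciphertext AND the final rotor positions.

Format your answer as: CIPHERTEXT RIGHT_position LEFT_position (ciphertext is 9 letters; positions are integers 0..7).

Char 1 ('F'): step: R->0, L->4 (L advanced); F->plug->F->R->A->L->D->refl->E->L'->E->R'->A->plug->A
Char 2 ('D'): step: R->1, L=4; D->plug->D->R->F->L->F->refl->A->L'->D->R'->H->plug->H
Char 3 ('H'): step: R->2, L=4; H->plug->H->R->D->L->A->refl->F->L'->F->R'->A->plug->A
Char 4 ('D'): step: R->3, L=4; D->plug->D->R->A->L->D->refl->E->L'->E->R'->H->plug->H
Char 5 ('D'): step: R->4, L=4; D->plug->D->R->F->L->F->refl->A->L'->D->R'->G->plug->G
Char 6 ('B'): step: R->5, L=4; B->plug->B->R->G->L->G->refl->H->L'->B->R'->H->plug->H
Char 7 ('F'): step: R->6, L=4; F->plug->F->R->E->L->E->refl->D->L'->A->R'->G->plug->G
Char 8 ('E'): step: R->7, L=4; E->plug->E->R->D->L->A->refl->F->L'->F->R'->B->plug->B
Char 9 ('H'): step: R->0, L->5 (L advanced); H->plug->H->R->B->L->B->refl->C->L'->H->R'->C->plug->C
Final: ciphertext=AHAHGHGBC, RIGHT=0, LEFT=5

Answer: AHAHGHGBC 0 5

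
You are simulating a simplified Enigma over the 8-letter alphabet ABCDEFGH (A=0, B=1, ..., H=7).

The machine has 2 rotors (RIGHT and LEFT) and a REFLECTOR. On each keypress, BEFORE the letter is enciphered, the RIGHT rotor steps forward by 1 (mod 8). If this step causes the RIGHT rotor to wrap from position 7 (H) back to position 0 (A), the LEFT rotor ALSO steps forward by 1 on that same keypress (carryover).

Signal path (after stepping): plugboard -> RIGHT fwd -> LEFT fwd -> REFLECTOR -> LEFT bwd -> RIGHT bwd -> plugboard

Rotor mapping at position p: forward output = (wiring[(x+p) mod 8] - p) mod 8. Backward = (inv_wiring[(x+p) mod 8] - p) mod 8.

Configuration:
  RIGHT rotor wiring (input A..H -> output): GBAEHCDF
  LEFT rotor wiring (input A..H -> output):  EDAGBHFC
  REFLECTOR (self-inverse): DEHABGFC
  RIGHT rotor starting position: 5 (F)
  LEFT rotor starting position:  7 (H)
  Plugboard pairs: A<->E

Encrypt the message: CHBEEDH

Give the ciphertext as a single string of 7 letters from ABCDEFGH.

Answer: FAFGFBG

Derivation:
Char 1 ('C'): step: R->6, L=7; C->plug->C->R->A->L->D->refl->A->L'->G->R'->F->plug->F
Char 2 ('H'): step: R->7, L=7; H->plug->H->R->E->L->H->refl->C->L'->F->R'->E->plug->A
Char 3 ('B'): step: R->0, L->0 (L advanced); B->plug->B->R->B->L->D->refl->A->L'->C->R'->F->plug->F
Char 4 ('E'): step: R->1, L=0; E->plug->A->R->A->L->E->refl->B->L'->E->R'->G->plug->G
Char 5 ('E'): step: R->2, L=0; E->plug->A->R->G->L->F->refl->G->L'->D->R'->F->plug->F
Char 6 ('D'): step: R->3, L=0; D->plug->D->R->A->L->E->refl->B->L'->E->R'->B->plug->B
Char 7 ('H'): step: R->4, L=0; H->plug->H->R->A->L->E->refl->B->L'->E->R'->G->plug->G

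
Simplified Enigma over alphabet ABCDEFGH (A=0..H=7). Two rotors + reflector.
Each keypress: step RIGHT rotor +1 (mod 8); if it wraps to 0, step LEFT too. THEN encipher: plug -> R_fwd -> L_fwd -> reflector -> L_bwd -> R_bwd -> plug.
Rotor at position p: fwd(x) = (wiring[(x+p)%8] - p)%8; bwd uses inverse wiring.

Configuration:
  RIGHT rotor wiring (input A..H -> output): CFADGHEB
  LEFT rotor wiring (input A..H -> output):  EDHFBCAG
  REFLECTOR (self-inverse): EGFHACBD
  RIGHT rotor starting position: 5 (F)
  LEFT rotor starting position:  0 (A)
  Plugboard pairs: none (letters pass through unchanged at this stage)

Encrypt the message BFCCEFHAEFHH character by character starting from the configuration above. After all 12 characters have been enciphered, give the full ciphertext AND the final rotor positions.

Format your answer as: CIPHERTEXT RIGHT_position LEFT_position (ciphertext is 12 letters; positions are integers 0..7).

Answer: FEEFHHDFBHAC 1 2

Derivation:
Char 1 ('B'): step: R->6, L=0; B->plug->B->R->D->L->F->refl->C->L'->F->R'->F->plug->F
Char 2 ('F'): step: R->7, L=0; F->plug->F->R->H->L->G->refl->B->L'->E->R'->E->plug->E
Char 3 ('C'): step: R->0, L->1 (L advanced); C->plug->C->R->A->L->C->refl->F->L'->G->R'->E->plug->E
Char 4 ('C'): step: R->1, L=1; C->plug->C->R->C->L->E->refl->A->L'->D->R'->F->plug->F
Char 5 ('E'): step: R->2, L=1; E->plug->E->R->C->L->E->refl->A->L'->D->R'->H->plug->H
Char 6 ('F'): step: R->3, L=1; F->plug->F->R->H->L->D->refl->H->L'->F->R'->H->plug->H
Char 7 ('H'): step: R->4, L=1; H->plug->H->R->H->L->D->refl->H->L'->F->R'->D->plug->D
Char 8 ('A'): step: R->5, L=1; A->plug->A->R->C->L->E->refl->A->L'->D->R'->F->plug->F
Char 9 ('E'): step: R->6, L=1; E->plug->E->R->C->L->E->refl->A->L'->D->R'->B->plug->B
Char 10 ('F'): step: R->7, L=1; F->plug->F->R->H->L->D->refl->H->L'->F->R'->H->plug->H
Char 11 ('H'): step: R->0, L->2 (L advanced); H->plug->H->R->B->L->D->refl->H->L'->C->R'->A->plug->A
Char 12 ('H'): step: R->1, L=2; H->plug->H->R->B->L->D->refl->H->L'->C->R'->C->plug->C
Final: ciphertext=FEEFHHDFBHAC, RIGHT=1, LEFT=2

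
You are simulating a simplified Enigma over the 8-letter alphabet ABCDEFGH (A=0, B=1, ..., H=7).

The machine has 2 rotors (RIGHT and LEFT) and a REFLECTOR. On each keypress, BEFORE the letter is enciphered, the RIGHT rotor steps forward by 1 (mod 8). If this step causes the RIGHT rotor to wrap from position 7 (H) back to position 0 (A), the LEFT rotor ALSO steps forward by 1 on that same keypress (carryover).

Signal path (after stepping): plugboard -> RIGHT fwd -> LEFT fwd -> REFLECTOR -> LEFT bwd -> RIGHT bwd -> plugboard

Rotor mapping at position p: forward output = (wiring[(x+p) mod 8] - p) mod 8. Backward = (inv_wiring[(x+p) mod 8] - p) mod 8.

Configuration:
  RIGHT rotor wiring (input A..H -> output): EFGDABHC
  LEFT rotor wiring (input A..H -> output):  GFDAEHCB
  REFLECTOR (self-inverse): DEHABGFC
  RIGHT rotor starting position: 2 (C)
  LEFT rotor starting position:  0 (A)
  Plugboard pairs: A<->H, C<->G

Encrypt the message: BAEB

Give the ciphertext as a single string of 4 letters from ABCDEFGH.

Answer: GHFD

Derivation:
Char 1 ('B'): step: R->3, L=0; B->plug->B->R->F->L->H->refl->C->L'->G->R'->C->plug->G
Char 2 ('A'): step: R->4, L=0; A->plug->H->R->H->L->B->refl->E->L'->E->R'->A->plug->H
Char 3 ('E'): step: R->5, L=0; E->plug->E->R->A->L->G->refl->F->L'->B->R'->F->plug->F
Char 4 ('B'): step: R->6, L=0; B->plug->B->R->E->L->E->refl->B->L'->H->R'->D->plug->D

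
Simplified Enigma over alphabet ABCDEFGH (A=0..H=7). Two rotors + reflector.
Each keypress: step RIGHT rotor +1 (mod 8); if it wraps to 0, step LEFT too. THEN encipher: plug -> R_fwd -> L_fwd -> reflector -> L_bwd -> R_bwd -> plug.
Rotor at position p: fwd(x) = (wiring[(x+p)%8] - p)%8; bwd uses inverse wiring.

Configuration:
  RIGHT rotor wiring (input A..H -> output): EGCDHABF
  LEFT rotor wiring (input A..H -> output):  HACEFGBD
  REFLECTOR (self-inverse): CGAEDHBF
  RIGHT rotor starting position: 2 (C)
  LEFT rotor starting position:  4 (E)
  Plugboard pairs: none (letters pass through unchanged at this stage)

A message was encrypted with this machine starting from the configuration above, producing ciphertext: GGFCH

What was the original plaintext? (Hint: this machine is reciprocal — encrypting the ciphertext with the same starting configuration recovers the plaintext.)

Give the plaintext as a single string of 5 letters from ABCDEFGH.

Char 1 ('G'): step: R->3, L=4; G->plug->G->R->D->L->H->refl->F->L'->C->R'->E->plug->E
Char 2 ('G'): step: R->4, L=4; G->plug->G->R->G->L->G->refl->B->L'->A->R'->E->plug->E
Char 3 ('F'): step: R->5, L=4; F->plug->F->R->F->L->E->refl->D->L'->E->R'->B->plug->B
Char 4 ('C'): step: R->6, L=4; C->plug->C->R->G->L->G->refl->B->L'->A->R'->D->plug->D
Char 5 ('H'): step: R->7, L=4; H->plug->H->R->C->L->F->refl->H->L'->D->R'->D->plug->D

Answer: EEBDD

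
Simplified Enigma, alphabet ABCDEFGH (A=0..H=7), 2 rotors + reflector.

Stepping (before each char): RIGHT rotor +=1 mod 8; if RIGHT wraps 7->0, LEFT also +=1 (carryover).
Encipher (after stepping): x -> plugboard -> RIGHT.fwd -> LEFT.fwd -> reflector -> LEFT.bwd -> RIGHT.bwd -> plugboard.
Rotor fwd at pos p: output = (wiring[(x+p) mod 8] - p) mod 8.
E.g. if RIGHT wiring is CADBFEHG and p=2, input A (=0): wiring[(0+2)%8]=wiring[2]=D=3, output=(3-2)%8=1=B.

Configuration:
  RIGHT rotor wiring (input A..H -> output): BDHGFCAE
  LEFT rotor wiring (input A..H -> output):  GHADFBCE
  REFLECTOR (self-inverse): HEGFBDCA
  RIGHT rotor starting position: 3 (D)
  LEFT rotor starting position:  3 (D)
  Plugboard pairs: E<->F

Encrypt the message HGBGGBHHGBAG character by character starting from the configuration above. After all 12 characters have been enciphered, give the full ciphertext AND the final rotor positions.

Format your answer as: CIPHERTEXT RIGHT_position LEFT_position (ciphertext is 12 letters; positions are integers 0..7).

Char 1 ('H'): step: R->4, L=3; H->plug->H->R->C->L->G->refl->C->L'->B->R'->A->plug->A
Char 2 ('G'): step: R->5, L=3; G->plug->G->R->B->L->C->refl->G->L'->C->R'->F->plug->E
Char 3 ('B'): step: R->6, L=3; B->plug->B->R->G->L->E->refl->B->L'->E->R'->H->plug->H
Char 4 ('G'): step: R->7, L=3; G->plug->G->R->D->L->H->refl->A->L'->A->R'->D->plug->D
Char 5 ('G'): step: R->0, L->4 (L advanced); G->plug->G->R->A->L->B->refl->E->L'->G->R'->D->plug->D
Char 6 ('B'): step: R->1, L=4; B->plug->B->R->G->L->E->refl->B->L'->A->R'->H->plug->H
Char 7 ('H'): step: R->2, L=4; H->plug->H->R->B->L->F->refl->D->L'->F->R'->A->plug->A
Char 8 ('H'): step: R->3, L=4; H->plug->H->R->E->L->C->refl->G->L'->C->R'->B->plug->B
Char 9 ('G'): step: R->4, L=4; G->plug->G->R->D->L->A->refl->H->L'->H->R'->F->plug->E
Char 10 ('B'): step: R->5, L=4; B->plug->B->R->D->L->A->refl->H->L'->H->R'->C->plug->C
Char 11 ('A'): step: R->6, L=4; A->plug->A->R->C->L->G->refl->C->L'->E->R'->H->plug->H
Char 12 ('G'): step: R->7, L=4; G->plug->G->R->D->L->A->refl->H->L'->H->R'->E->plug->F
Final: ciphertext=AEHDDHABECHF, RIGHT=7, LEFT=4

Answer: AEHDDHABECHF 7 4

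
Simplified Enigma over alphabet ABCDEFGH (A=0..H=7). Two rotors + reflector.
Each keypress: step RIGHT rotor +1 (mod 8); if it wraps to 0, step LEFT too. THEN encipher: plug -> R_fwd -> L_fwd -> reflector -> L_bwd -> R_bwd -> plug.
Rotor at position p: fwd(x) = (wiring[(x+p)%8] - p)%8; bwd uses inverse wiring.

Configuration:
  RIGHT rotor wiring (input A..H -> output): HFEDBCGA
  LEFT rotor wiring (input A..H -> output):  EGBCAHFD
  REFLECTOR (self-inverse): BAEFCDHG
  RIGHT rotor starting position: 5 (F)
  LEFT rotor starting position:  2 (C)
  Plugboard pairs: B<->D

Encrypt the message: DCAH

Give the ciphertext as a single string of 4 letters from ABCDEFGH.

Answer: AHHE

Derivation:
Char 1 ('D'): step: R->6, L=2; D->plug->B->R->C->L->G->refl->H->L'->A->R'->A->plug->A
Char 2 ('C'): step: R->7, L=2; C->plug->C->R->G->L->C->refl->E->L'->H->R'->H->plug->H
Char 3 ('A'): step: R->0, L->3 (L advanced); A->plug->A->R->H->L->G->refl->H->L'->A->R'->H->plug->H
Char 4 ('H'): step: R->1, L=3; H->plug->H->R->G->L->D->refl->F->L'->B->R'->E->plug->E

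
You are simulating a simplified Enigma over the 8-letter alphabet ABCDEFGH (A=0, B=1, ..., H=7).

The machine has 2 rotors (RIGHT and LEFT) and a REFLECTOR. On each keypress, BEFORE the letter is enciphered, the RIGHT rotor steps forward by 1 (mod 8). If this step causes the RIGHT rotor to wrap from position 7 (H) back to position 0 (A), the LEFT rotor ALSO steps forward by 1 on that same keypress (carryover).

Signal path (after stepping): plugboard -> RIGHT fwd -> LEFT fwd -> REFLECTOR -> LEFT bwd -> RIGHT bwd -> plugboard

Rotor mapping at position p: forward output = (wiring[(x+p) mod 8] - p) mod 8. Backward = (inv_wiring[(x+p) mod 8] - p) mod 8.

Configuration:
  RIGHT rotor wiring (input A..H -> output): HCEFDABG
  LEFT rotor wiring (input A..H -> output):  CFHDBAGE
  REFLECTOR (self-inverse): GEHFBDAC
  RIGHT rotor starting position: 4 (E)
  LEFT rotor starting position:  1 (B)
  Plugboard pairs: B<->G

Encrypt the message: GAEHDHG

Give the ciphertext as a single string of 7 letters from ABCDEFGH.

Answer: DCDEBEB

Derivation:
Char 1 ('G'): step: R->5, L=1; G->plug->B->R->E->L->H->refl->C->L'->C->R'->D->plug->D
Char 2 ('A'): step: R->6, L=1; A->plug->A->R->D->L->A->refl->G->L'->B->R'->C->plug->C
Char 3 ('E'): step: R->7, L=1; E->plug->E->R->G->L->D->refl->F->L'->F->R'->D->plug->D
Char 4 ('H'): step: R->0, L->2 (L advanced); H->plug->H->R->G->L->A->refl->G->L'->D->R'->E->plug->E
Char 5 ('D'): step: R->1, L=2; D->plug->D->R->C->L->H->refl->C->L'->F->R'->G->plug->B
Char 6 ('H'): step: R->2, L=2; H->plug->H->R->A->L->F->refl->D->L'->H->R'->E->plug->E
Char 7 ('G'): step: R->3, L=2; G->plug->B->R->A->L->F->refl->D->L'->H->R'->G->plug->B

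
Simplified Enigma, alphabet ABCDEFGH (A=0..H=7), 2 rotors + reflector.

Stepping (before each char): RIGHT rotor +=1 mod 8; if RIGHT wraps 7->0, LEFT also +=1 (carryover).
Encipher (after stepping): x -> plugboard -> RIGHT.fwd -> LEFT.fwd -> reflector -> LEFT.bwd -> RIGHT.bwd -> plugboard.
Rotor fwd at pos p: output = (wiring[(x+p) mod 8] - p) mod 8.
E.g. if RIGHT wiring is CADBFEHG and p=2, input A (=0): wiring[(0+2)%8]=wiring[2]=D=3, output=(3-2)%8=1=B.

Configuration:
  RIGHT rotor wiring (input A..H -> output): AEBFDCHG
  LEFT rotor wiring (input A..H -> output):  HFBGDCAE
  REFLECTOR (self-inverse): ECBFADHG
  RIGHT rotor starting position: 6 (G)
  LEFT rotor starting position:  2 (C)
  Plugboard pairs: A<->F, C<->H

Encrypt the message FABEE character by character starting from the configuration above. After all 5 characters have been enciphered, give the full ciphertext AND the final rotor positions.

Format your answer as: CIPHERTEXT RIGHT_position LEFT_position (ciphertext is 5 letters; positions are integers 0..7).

Char 1 ('F'): step: R->7, L=2; F->plug->A->R->H->L->D->refl->F->L'->G->R'->E->plug->E
Char 2 ('A'): step: R->0, L->3 (L advanced); A->plug->F->R->C->L->H->refl->G->L'->H->R'->G->plug->G
Char 3 ('B'): step: R->1, L=3; B->plug->B->R->A->L->D->refl->F->L'->D->R'->A->plug->F
Char 4 ('E'): step: R->2, L=3; E->plug->E->R->F->L->E->refl->A->L'->B->R'->C->plug->H
Char 5 ('E'): step: R->3, L=3; E->plug->E->R->D->L->F->refl->D->L'->A->R'->B->plug->B
Final: ciphertext=EGFHB, RIGHT=3, LEFT=3

Answer: EGFHB 3 3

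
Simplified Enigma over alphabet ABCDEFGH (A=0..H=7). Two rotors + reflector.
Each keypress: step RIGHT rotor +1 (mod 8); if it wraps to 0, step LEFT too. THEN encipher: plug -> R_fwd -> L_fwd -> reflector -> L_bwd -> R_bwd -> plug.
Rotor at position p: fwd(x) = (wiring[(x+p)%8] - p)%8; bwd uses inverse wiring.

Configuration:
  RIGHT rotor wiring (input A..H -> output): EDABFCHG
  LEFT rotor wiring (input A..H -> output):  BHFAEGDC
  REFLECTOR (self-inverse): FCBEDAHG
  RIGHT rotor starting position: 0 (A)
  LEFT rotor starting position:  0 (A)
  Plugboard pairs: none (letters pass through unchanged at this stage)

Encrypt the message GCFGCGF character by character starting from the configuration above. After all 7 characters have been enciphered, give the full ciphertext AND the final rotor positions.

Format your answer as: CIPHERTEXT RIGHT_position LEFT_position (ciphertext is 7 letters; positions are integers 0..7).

Char 1 ('G'): step: R->1, L=0; G->plug->G->R->F->L->G->refl->H->L'->B->R'->E->plug->E
Char 2 ('C'): step: R->2, L=0; C->plug->C->R->D->L->A->refl->F->L'->C->R'->G->plug->G
Char 3 ('F'): step: R->3, L=0; F->plug->F->R->B->L->H->refl->G->L'->F->R'->H->plug->H
Char 4 ('G'): step: R->4, L=0; G->plug->G->R->E->L->E->refl->D->L'->G->R'->B->plug->B
Char 5 ('C'): step: R->5, L=0; C->plug->C->R->B->L->H->refl->G->L'->F->R'->A->plug->A
Char 6 ('G'): step: R->6, L=0; G->plug->G->R->H->L->C->refl->B->L'->A->R'->B->plug->B
Char 7 ('F'): step: R->7, L=0; F->plug->F->R->G->L->D->refl->E->L'->E->R'->C->plug->C
Final: ciphertext=EGHBABC, RIGHT=7, LEFT=0

Answer: EGHBABC 7 0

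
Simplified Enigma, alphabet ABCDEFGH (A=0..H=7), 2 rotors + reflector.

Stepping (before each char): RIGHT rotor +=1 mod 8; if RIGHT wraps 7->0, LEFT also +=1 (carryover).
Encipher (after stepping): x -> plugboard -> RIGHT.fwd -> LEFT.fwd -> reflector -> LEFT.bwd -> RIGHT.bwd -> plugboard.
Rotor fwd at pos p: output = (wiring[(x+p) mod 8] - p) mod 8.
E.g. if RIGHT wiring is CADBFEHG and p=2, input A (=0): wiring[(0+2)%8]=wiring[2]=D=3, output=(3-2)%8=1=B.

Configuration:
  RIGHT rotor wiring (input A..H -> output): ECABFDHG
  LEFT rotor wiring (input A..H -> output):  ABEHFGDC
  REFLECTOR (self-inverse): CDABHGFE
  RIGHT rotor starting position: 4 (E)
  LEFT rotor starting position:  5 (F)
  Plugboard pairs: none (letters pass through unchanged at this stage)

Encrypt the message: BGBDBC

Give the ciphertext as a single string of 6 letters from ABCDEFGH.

Char 1 ('B'): step: R->5, L=5; B->plug->B->R->C->L->F->refl->G->L'->B->R'->C->plug->C
Char 2 ('G'): step: R->6, L=5; G->plug->G->R->H->L->A->refl->C->L'->G->R'->C->plug->C
Char 3 ('B'): step: R->7, L=5; B->plug->B->R->F->L->H->refl->E->L'->E->R'->G->plug->G
Char 4 ('D'): step: R->0, L->6 (L advanced); D->plug->D->R->B->L->E->refl->H->L'->G->R'->H->plug->H
Char 5 ('B'): step: R->1, L=6; B->plug->B->R->H->L->A->refl->C->L'->C->R'->E->plug->E
Char 6 ('C'): step: R->2, L=6; C->plug->C->R->D->L->D->refl->B->L'->F->R'->E->plug->E

Answer: CCGHEE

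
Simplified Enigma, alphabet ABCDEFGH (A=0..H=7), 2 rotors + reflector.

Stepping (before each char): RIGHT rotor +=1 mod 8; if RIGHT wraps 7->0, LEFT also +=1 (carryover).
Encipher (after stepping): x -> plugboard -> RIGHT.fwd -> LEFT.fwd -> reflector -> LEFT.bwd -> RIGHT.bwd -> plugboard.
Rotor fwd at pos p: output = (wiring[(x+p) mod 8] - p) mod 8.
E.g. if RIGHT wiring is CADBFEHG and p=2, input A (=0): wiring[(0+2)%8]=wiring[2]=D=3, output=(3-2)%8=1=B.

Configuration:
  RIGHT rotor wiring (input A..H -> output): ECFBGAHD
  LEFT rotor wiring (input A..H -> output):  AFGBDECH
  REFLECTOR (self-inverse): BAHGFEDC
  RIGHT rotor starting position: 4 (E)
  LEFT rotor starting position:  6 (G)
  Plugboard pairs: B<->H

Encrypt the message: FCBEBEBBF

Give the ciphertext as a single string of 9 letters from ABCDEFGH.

Char 1 ('F'): step: R->5, L=6; F->plug->F->R->A->L->E->refl->F->L'->G->R'->C->plug->C
Char 2 ('C'): step: R->6, L=6; C->plug->C->R->G->L->F->refl->E->L'->A->R'->G->plug->G
Char 3 ('B'): step: R->7, L=6; B->plug->H->R->A->L->E->refl->F->L'->G->R'->D->plug->D
Char 4 ('E'): step: R->0, L->7 (L advanced); E->plug->E->R->G->L->F->refl->E->L'->F->R'->C->plug->C
Char 5 ('B'): step: R->1, L=7; B->plug->H->R->D->L->H->refl->C->L'->E->R'->B->plug->H
Char 6 ('E'): step: R->2, L=7; E->plug->E->R->F->L->E->refl->F->L'->G->R'->D->plug->D
Char 7 ('B'): step: R->3, L=7; B->plug->H->R->C->L->G->refl->D->L'->H->R'->G->plug->G
Char 8 ('B'): step: R->4, L=7; B->plug->H->R->F->L->E->refl->F->L'->G->R'->F->plug->F
Char 9 ('F'): step: R->5, L=7; F->plug->F->R->A->L->A->refl->B->L'->B->R'->H->plug->B

Answer: CGDCHDGFB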